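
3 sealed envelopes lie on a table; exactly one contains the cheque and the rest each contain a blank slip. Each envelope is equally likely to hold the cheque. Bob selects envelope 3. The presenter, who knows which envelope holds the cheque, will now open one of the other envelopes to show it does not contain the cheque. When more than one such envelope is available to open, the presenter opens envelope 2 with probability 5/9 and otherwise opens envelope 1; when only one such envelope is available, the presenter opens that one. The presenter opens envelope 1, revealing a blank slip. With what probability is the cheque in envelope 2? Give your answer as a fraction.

Condition on the true location of the cheque.
If it is in envelope 1 (prior 1/3): the presenter opened envelope 1, so this case is ruled out; weight (1/3)·0 = 0.
If it is in envelope 2 (prior 1/3): only envelope 1 is available, probability 1; weight (1/3)·1 = 1/3.
If it is in envelope 3 (prior 1/3): envelope 2 is available but not opened, probability 4/9; weight (1/3)·(4/9) = 4/27.
The weights sum to 13/27.
So P(the cheque in envelope 2 | the presenter opened envelope 1) = (1/3) / (13/27) = 9/13.

9/13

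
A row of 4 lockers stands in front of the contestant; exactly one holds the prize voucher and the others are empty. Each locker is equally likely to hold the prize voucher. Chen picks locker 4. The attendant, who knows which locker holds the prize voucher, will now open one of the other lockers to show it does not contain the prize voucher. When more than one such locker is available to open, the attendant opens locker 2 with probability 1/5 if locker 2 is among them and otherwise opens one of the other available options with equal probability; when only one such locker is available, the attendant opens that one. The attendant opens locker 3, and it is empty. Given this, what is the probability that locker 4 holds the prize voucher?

Condition on the true location of the prize voucher.
If it is in locker 1 (prior 1/4): locker 2 is available but not opened, probability 4/5; weight (1/4)·(4/5) = 1/5.
If it is in locker 2 (prior 1/4): locker 2 holds the prize so is unavailable; the attendant chooses uniformly among the 2 others, probability 1/2; weight (1/4)·(1/2) = 1/8.
If it is in locker 3 (prior 1/4): the attendant opened locker 3, so this case is ruled out; weight (1/4)·0 = 0.
If it is in locker 4 (prior 1/4): locker 2 is available but not opened; locker 3 gets probability (1 − 1/5)/2 = 2/5; weight (1/4)·(2/5) = 1/10.
The weights sum to 17/40.
So P(the prize voucher in locker 4 | the attendant opened locker 3) = (1/10) / (17/40) = 4/17.

4/17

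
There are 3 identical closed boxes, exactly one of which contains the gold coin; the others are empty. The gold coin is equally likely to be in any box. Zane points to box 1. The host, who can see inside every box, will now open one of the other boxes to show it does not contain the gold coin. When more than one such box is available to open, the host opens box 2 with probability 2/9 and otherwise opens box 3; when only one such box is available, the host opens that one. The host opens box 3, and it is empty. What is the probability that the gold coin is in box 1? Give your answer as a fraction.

7/16

Apply Bayes' rule, conditioning on where the gold coin actually is.
If it is in box 1 (prior 1/3): box 2 is available but not opened, probability 7/9; weight (1/3)·(7/9) = 7/27.
If it is in box 2 (prior 1/3): only box 3 is available, probability 1; weight (1/3)·1 = 1/3.
If it is in box 3 (prior 1/3): the host opened box 3, so this case is ruled out; weight (1/3)·0 = 0.
The weights sum to 16/27.
So P(the gold coin in box 1 | the host opened box 3) = (7/27) / (16/27) = 7/16.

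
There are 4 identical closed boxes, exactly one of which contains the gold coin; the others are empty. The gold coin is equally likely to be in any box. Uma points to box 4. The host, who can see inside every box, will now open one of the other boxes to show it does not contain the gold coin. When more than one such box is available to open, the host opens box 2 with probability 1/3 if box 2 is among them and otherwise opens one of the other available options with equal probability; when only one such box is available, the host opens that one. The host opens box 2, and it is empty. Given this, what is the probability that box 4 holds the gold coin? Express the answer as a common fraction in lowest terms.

Condition on the true location of the gold coin.
If it is in any of boxes 1, 3, and 4 (prior 1/4 each): box 2 is available, opened with probability 1/3; weight (1/4)·(1/3) = 1/12 each.
If it is in box 2 (prior 1/4): the host opened box 2, so this case is ruled out; weight (1/4)·0 = 0.
The weights sum to 1/4.
So P(the gold coin in box 4 | the host opened box 2) = (1/12) / (1/4) = 1/3.

1/3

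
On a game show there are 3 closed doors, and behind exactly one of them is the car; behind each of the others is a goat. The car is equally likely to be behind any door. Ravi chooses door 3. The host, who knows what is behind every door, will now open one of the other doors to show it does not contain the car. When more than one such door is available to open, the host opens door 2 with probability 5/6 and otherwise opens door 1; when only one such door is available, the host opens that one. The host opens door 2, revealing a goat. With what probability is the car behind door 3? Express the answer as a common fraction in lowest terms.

5/11

Consider each possible location of the car in turn.
If it is behind door 1 (prior 1/3): only door 2 is available, probability 1; weight (1/3)·1 = 1/3.
If it is behind door 2 (prior 1/3): the host opened door 2, so this case is ruled out; weight (1/3)·0 = 0.
If it is behind door 3 (prior 1/3): door 2 is available, opened with probability 5/6; weight (1/3)·(5/6) = 5/18.
The weights sum to 11/18.
So P(the car behind door 3 | the host opened door 2) = (5/18) / (11/18) = 5/11.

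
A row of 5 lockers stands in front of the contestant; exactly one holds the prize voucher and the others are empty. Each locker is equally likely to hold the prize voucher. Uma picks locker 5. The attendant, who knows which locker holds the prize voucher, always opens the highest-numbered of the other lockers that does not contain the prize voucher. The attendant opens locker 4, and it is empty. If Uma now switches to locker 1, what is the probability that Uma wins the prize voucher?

Consider each possible location of the prize voucher in turn.
If it is in any of lockers 1, 2, 3, and 5 (prior 1/5 each): locker 4 is the highest-numbered option available, probability 1; weight (1/5)·1 = 1/5 each.
If it is in locker 4 (prior 1/5): the attendant opened locker 4, so this case is ruled out; weight (1/5)·0 = 0.
The weights sum to 4/5.
So P(the prize voucher in locker 1 | the attendant opened locker 4) = (1/5) / (4/5) = 1/4.

1/4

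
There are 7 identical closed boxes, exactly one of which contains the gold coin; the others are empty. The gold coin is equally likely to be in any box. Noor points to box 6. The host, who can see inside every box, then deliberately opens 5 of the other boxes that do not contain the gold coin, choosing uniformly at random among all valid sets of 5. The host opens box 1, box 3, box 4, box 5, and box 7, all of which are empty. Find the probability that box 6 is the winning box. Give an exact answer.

1/7

Apply Bayes' rule, conditioning on where the gold coin actually is.
If it is in any of boxes 1, 3, 4, 5, and 7 (prior 1/7 each): that box was opened and seen not to hold the prize — ruled out; weight (1/7)·0 = 0 each.
If it is in box 2 (prior 1/7): the host has no choice, probability 1; weight (1/7)·1 = 1/7.
If it is in box 6 (prior 1/7): the host has 6 equally likely choices, so probability 1/6; weight (1/7)·(1/6) = 1/42.
The weights sum to 1/6.
So P(the gold coin in box 6 | the host opened box 1, box 3, box 4, box 5, and box 7) = (1/42) / (1/6) = 1/7.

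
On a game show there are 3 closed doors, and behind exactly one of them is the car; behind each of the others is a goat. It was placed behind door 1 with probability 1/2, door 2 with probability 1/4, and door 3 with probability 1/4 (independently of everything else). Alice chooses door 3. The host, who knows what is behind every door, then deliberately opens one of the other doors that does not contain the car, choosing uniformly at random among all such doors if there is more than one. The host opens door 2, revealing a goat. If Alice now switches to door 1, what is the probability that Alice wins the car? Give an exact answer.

Consider each possible location of the car in turn.
If it is behind door 1 (prior 1/2): the host has no choice, probability 1; weight (1/2)·1 = 1/2.
If it is behind door 2 (prior 1/4): the host opened door 2, so this case is ruled out; weight (1/4)·0 = 0.
If it is behind door 3 (prior 1/4): the host has 2 equally likely choices, so probability 1/2; weight (1/4)·(1/2) = 1/8.
The weights sum to 5/8.
So P(the car behind door 1 | the host opened door 2) = (1/2) / (5/8) = 4/5.

4/5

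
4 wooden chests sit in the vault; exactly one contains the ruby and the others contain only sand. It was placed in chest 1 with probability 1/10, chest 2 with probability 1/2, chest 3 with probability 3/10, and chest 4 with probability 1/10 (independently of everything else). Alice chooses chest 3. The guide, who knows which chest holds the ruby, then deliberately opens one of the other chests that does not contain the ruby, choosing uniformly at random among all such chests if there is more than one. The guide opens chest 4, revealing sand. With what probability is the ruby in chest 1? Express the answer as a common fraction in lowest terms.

Consider each possible location of the ruby in turn.
If it is in chest 1 (prior 1/10): the guide has 2 equally likely choices, so probability 1/2; weight (1/10)·(1/2) = 1/20.
If it is in chest 2 (prior 1/2): the guide has 2 equally likely choices, so probability 1/2; weight (1/2)·(1/2) = 1/4.
If it is in chest 3 (prior 3/10): the guide has 3 equally likely choices, so probability 1/3; weight (3/10)·(1/3) = 1/10.
If it is in chest 4 (prior 1/10): the guide opened chest 4, so this case is ruled out; weight (1/10)·0 = 0.
The weights sum to 2/5.
So P(the ruby in chest 1 | the guide opened chest 4) = (1/20) / (2/5) = 1/8.

1/8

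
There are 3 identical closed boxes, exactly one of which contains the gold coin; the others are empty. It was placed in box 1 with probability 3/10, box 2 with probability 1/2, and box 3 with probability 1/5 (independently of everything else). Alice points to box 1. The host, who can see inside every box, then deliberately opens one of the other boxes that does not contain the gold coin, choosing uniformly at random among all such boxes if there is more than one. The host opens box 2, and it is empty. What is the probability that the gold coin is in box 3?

4/7

Condition on the true location of the gold coin.
If it is in box 1 (prior 3/10): the host has 2 equally likely choices, so probability 1/2; weight (3/10)·(1/2) = 3/20.
If it is in box 2 (prior 1/2): the host opened box 2, so this case is ruled out; weight (1/2)·0 = 0.
If it is in box 3 (prior 1/5): the host has no choice, probability 1; weight (1/5)·1 = 1/5.
The weights sum to 7/20.
So P(the gold coin in box 3 | the host opened box 2) = (1/5) / (7/20) = 4/7.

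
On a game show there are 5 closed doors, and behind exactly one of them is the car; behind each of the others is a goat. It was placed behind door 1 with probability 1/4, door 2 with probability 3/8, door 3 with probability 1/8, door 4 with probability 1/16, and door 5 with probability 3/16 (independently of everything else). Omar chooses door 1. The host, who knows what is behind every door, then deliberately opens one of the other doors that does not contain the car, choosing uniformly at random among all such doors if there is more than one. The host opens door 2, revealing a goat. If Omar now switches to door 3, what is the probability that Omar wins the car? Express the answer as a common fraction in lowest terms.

2/9

Consider each possible location of the car in turn.
If it is behind door 1 (prior 1/4): the host has 4 equally likely choices, so probability 1/4; weight (1/4)·(1/4) = 1/16.
If it is behind door 2 (prior 3/8): the host opened door 2, so this case is ruled out; weight (3/8)·0 = 0.
If it is behind door 3 (prior 1/8): the host has 3 equally likely choices, so probability 1/3; weight (1/8)·(1/3) = 1/24.
If it is behind door 4 (prior 1/16): the host has 3 equally likely choices, so probability 1/3; weight (1/16)·(1/3) = 1/48.
If it is behind door 5 (prior 3/16): the host has 3 equally likely choices, so probability 1/3; weight (3/16)·(1/3) = 1/16.
The weights sum to 3/16.
So P(the car behind door 3 | the host opened door 2) = (1/24) / (3/16) = 2/9.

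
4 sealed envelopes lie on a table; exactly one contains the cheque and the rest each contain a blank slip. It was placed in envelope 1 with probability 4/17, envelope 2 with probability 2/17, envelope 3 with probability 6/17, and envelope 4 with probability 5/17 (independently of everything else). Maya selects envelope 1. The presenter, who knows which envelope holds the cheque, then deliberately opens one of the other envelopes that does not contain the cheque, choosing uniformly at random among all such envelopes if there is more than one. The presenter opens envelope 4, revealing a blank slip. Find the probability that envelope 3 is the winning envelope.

9/16

Apply Bayes' rule, conditioning on where the cheque actually is.
If it is in envelope 1 (prior 4/17): the presenter has 3 equally likely choices, so probability 1/3; weight (4/17)·(1/3) = 4/51.
If it is in envelope 2 (prior 2/17): the presenter has 2 equally likely choices, so probability 1/2; weight (2/17)·(1/2) = 1/17.
If it is in envelope 3 (prior 6/17): the presenter has 2 equally likely choices, so probability 1/2; weight (6/17)·(1/2) = 3/17.
If it is in envelope 4 (prior 5/17): the presenter opened envelope 4, so this case is ruled out; weight (5/17)·0 = 0.
The weights sum to 16/51.
So P(the cheque in envelope 3 | the presenter opened envelope 4) = (3/17) / (16/51) = 9/16.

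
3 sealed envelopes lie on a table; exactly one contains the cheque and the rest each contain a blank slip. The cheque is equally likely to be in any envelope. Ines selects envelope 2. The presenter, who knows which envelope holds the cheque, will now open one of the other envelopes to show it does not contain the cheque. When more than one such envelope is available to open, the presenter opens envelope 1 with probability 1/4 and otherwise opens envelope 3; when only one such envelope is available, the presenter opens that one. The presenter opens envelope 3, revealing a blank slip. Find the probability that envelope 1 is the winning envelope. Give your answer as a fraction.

4/7

Apply Bayes' rule, conditioning on where the cheque actually is.
If it is in envelope 1 (prior 1/3): only envelope 3 is available, probability 1; weight (1/3)·1 = 1/3.
If it is in envelope 2 (prior 1/3): envelope 1 is available but not opened, probability 3/4; weight (1/3)·(3/4) = 1/4.
If it is in envelope 3 (prior 1/3): the presenter opened envelope 3, so this case is ruled out; weight (1/3)·0 = 0.
The weights sum to 7/12.
So P(the cheque in envelope 1 | the presenter opened envelope 3) = (1/3) / (7/12) = 4/7.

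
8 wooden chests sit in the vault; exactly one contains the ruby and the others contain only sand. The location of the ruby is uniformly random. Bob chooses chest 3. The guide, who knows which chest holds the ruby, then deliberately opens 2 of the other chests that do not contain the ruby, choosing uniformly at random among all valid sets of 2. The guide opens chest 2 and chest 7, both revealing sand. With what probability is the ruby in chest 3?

Consider each possible location of the ruby in turn.
If it is in any of chests 1, 4, 5, 6, and 8 (prior 1/8 each): the guide has 15 equally likely choices, so probability 1/15; weight (1/8)·(1/15) = 1/120 each.
If it is in either of chests 2 and 7 (prior 1/8 each): that chest was opened and seen not to hold the prize — ruled out; weight (1/8)·0 = 0 each.
If it is in chest 3 (prior 1/8): the guide has 21 equally likely choices, so probability 1/21; weight (1/8)·(1/21) = 1/168.
The weights sum to 1/21.
So P(the ruby in chest 3 | the guide opened chest 2 and chest 7) = (1/168) / (1/21) = 1/8.

1/8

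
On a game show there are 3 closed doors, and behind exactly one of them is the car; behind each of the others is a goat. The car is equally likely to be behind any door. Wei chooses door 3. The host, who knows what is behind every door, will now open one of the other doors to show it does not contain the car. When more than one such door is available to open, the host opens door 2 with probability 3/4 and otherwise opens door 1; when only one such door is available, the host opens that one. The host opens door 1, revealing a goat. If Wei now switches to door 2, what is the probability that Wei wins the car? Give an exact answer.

4/5

Consider each possible location of the car in turn.
If it is behind door 1 (prior 1/3): the host opened door 1, so this case is ruled out; weight (1/3)·0 = 0.
If it is behind door 2 (prior 1/3): only door 1 is available, probability 1; weight (1/3)·1 = 1/3.
If it is behind door 3 (prior 1/3): door 2 is available but not opened, probability 1/4; weight (1/3)·(1/4) = 1/12.
The weights sum to 5/12.
So P(the car behind door 2 | the host opened door 1) = (1/3) / (5/12) = 4/5.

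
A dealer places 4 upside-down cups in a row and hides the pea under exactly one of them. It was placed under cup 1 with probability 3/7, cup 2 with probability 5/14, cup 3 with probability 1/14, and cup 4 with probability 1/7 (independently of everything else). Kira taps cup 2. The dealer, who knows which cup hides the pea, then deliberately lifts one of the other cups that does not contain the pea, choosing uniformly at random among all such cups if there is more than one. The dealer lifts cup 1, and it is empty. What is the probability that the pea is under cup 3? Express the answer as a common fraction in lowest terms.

Apply Bayes' rule, conditioning on where the pea actually is.
If it is under cup 1 (prior 3/7): the dealer opened cup 1, so this case is ruled out; weight (3/7)·0 = 0.
If it is under cup 2 (prior 5/14): the dealer has 3 equally likely choices, so probability 1/3; weight (5/14)·(1/3) = 5/42.
If it is under cup 3 (prior 1/14): the dealer has 2 equally likely choices, so probability 1/2; weight (1/14)·(1/2) = 1/28.
If it is under cup 4 (prior 1/7): the dealer has 2 equally likely choices, so probability 1/2; weight (1/7)·(1/2) = 1/14.
The weights sum to 19/84.
So P(the pea under cup 3 | the dealer opened cup 1) = (1/28) / (19/84) = 3/19.

3/19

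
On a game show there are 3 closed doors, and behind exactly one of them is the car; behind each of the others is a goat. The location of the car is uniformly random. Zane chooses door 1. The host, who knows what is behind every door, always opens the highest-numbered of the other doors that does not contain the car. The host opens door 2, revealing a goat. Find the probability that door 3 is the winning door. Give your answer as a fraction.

Consider each possible location of the car in turn.
If it is behind door 1 (prior 1/3): the host would have opened door 3 instead, probability 0; weight (1/3)·0 = 0.
If it is behind door 2 (prior 1/3): the host opened door 2, so this case is ruled out; weight (1/3)·0 = 0.
If it is behind door 3 (prior 1/3): door 2 is the highest-numbered option available, probability 1; weight (1/3)·1 = 1/3.
The weights sum to 1/3.
So P(the car behind door 3 | the host opened door 2) = (1/3) / (1/3) = 1.

1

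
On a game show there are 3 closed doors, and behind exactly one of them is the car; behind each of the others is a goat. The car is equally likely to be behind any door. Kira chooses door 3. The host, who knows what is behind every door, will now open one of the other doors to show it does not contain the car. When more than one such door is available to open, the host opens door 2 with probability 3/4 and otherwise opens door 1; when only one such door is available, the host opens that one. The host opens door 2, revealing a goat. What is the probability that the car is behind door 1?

4/7

Apply Bayes' rule, conditioning on where the car actually is.
If it is behind door 1 (prior 1/3): only door 2 is available, probability 1; weight (1/3)·1 = 1/3.
If it is behind door 2 (prior 1/3): the host opened door 2, so this case is ruled out; weight (1/3)·0 = 0.
If it is behind door 3 (prior 1/3): door 2 is available, opened with probability 3/4; weight (1/3)·(3/4) = 1/4.
The weights sum to 7/12.
So P(the car behind door 1 | the host opened door 2) = (1/3) / (7/12) = 4/7.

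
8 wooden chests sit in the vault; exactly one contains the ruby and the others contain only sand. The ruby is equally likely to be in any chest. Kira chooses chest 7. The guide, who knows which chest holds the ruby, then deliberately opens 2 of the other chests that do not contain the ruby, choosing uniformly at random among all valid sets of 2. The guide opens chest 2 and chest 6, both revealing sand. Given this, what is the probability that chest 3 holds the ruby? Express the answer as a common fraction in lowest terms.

Apply Bayes' rule, conditioning on where the ruby actually is.
If it is in any of chests 1, 3, 4, 5, and 8 (prior 1/8 each): the guide has 15 equally likely choices, so probability 1/15; weight (1/8)·(1/15) = 1/120 each.
If it is in either of chests 2 and 6 (prior 1/8 each): that chest was opened and seen not to hold the prize — ruled out; weight (1/8)·0 = 0 each.
If it is in chest 7 (prior 1/8): the guide has 21 equally likely choices, so probability 1/21; weight (1/8)·(1/21) = 1/168.
The weights sum to 1/21.
So P(the ruby in chest 3 | the guide opened chest 2 and chest 6) = (1/120) / (1/21) = 7/40.

7/40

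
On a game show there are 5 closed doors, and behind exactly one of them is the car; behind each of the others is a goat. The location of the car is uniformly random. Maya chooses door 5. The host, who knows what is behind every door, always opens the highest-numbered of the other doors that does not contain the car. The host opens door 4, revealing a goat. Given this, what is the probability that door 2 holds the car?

1/4

Consider each possible location of the car in turn.
If it is behind any of doors 1, 2, 3, and 5 (prior 1/5 each): door 4 is the highest-numbered option available, probability 1; weight (1/5)·1 = 1/5 each.
If it is behind door 4 (prior 1/5): the host opened door 4, so this case is ruled out; weight (1/5)·0 = 0.
The weights sum to 4/5.
So P(the car behind door 2 | the host opened door 4) = (1/5) / (4/5) = 1/4.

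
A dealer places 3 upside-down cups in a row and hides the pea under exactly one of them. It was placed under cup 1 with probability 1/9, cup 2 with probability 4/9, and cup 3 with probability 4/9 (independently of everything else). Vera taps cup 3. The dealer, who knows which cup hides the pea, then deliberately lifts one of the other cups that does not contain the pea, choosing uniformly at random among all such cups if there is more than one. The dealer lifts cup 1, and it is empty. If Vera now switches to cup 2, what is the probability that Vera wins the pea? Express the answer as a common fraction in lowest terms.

Apply Bayes' rule, conditioning on where the pea actually is.
If it is under cup 1 (prior 1/9): the dealer opened cup 1, so this case is ruled out; weight (1/9)·0 = 0.
If it is under cup 2 (prior 4/9): the dealer has no choice, probability 1; weight (4/9)·1 = 4/9.
If it is under cup 3 (prior 4/9): the dealer has 2 equally likely choices, so probability 1/2; weight (4/9)·(1/2) = 2/9.
The weights sum to 2/3.
So P(the pea under cup 2 | the dealer opened cup 1) = (4/9) / (2/3) = 2/3.

2/3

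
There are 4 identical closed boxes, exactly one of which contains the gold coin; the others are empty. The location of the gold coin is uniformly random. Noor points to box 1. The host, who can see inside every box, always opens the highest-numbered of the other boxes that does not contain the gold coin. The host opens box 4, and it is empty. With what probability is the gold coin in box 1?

Condition on the true location of the gold coin.
If it is in any of boxes 1, 2, and 3 (prior 1/4 each): box 4 is the highest-numbered option available, probability 1; weight (1/4)·1 = 1/4 each.
If it is in box 4 (prior 1/4): the host opened box 4, so this case is ruled out; weight (1/4)·0 = 0.
The weights sum to 3/4.
So P(the gold coin in box 1 | the host opened box 4) = (1/4) / (3/4) = 1/3.

1/3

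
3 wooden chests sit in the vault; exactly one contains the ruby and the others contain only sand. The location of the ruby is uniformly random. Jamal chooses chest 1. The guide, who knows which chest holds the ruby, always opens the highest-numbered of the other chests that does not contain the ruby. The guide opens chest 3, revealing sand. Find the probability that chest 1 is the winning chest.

Consider each possible location of the ruby in turn.
If it is in either of chests 1 and 2 (prior 1/3 each): chest 3 is the highest-numbered option available, probability 1; weight (1/3)·1 = 1/3 each.
If it is in chest 3 (prior 1/3): the guide opened chest 3, so this case is ruled out; weight (1/3)·0 = 0.
The weights sum to 2/3.
So P(the ruby in chest 1 | the guide opened chest 3) = (1/3) / (2/3) = 1/2.

1/2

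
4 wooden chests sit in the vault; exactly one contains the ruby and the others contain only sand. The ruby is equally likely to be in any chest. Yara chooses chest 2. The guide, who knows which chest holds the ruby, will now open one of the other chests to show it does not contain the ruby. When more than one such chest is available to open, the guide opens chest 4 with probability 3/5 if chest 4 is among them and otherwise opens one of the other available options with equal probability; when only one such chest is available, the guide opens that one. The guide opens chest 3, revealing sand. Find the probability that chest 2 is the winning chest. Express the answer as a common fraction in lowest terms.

2/11

Apply Bayes' rule, conditioning on where the ruby actually is.
If it is in chest 1 (prior 1/4): chest 4 is available but not opened, probability 2/5; weight (1/4)·(2/5) = 1/10.
If it is in chest 2 (prior 1/4): chest 4 is available but not opened; chest 3 gets probability (1 − 3/5)/2 = 1/5; weight (1/4)·(1/5) = 1/20.
If it is in chest 3 (prior 1/4): the guide opened chest 3, so this case is ruled out; weight (1/4)·0 = 0.
If it is in chest 4 (prior 1/4): chest 4 holds the prize so is unavailable; the guide chooses uniformly among the 2 others, probability 1/2; weight (1/4)·(1/2) = 1/8.
The weights sum to 11/40.
So P(the ruby in chest 2 | the guide opened chest 3) = (1/20) / (11/40) = 2/11.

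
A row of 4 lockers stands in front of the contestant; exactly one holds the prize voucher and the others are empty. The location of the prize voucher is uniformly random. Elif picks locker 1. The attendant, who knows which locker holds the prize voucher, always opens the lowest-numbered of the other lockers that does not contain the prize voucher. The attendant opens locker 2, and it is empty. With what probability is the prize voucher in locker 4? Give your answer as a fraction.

1/3

Apply Bayes' rule, conditioning on where the prize voucher actually is.
If it is in any of lockers 1, 3, and 4 (prior 1/4 each): locker 2 is the lowest-numbered option available, probability 1; weight (1/4)·1 = 1/4 each.
If it is in locker 2 (prior 1/4): the attendant opened locker 2, so this case is ruled out; weight (1/4)·0 = 0.
The weights sum to 3/4.
So P(the prize voucher in locker 4 | the attendant opened locker 2) = (1/4) / (3/4) = 1/3.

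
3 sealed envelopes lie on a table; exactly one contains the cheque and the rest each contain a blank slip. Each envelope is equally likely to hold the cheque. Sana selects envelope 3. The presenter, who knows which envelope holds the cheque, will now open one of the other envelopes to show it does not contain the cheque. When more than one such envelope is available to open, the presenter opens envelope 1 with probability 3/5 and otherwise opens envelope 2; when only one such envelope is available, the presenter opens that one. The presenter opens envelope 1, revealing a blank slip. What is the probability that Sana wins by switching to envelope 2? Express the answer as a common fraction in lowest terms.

5/8

Consider each possible location of the cheque in turn.
If it is in envelope 1 (prior 1/3): the presenter opened envelope 1, so this case is ruled out; weight (1/3)·0 = 0.
If it is in envelope 2 (prior 1/3): only envelope 1 is available, probability 1; weight (1/3)·1 = 1/3.
If it is in envelope 3 (prior 1/3): envelope 1 is available, opened with probability 3/5; weight (1/3)·(3/5) = 1/5.
The weights sum to 8/15.
So P(the cheque in envelope 2 | the presenter opened envelope 1) = (1/3) / (8/15) = 5/8.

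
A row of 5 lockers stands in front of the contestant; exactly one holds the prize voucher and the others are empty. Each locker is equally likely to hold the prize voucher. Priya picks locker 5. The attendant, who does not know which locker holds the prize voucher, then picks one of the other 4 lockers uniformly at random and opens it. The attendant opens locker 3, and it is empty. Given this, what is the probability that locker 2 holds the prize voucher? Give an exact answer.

1/4

Because the attendant chose which locker to open without knowing where the prize voucher is, the choice is independent of the prize location. Learning that locker 3 does not hold the prize voucher simply rules out that one location and leaves the remaining 4 lockers still equally likely by symmetry.
So P(the prize voucher in locker 2) = 1/4.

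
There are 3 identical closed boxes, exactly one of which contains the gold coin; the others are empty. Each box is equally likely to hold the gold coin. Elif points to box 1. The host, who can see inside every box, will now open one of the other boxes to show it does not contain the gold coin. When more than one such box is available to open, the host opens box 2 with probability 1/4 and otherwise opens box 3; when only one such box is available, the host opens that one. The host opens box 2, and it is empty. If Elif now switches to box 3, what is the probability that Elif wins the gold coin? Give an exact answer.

4/5

Consider each possible location of the gold coin in turn.
If it is in box 1 (prior 1/3): box 2 is available, opened with probability 1/4; weight (1/3)·(1/4) = 1/12.
If it is in box 2 (prior 1/3): the host opened box 2, so this case is ruled out; weight (1/3)·0 = 0.
If it is in box 3 (prior 1/3): only box 2 is available, probability 1; weight (1/3)·1 = 1/3.
The weights sum to 5/12.
So P(the gold coin in box 3 | the host opened box 2) = (1/3) / (5/12) = 4/5.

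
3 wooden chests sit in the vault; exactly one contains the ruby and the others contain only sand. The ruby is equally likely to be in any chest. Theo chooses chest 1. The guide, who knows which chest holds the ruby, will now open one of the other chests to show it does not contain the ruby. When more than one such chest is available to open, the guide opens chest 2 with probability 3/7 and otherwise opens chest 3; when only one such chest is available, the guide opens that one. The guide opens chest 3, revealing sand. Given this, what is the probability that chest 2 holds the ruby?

7/11

Condition on the true location of the ruby.
If it is in chest 1 (prior 1/3): chest 2 is available but not opened, probability 4/7; weight (1/3)·(4/7) = 4/21.
If it is in chest 2 (prior 1/3): only chest 3 is available, probability 1; weight (1/3)·1 = 1/3.
If it is in chest 3 (prior 1/3): the guide opened chest 3, so this case is ruled out; weight (1/3)·0 = 0.
The weights sum to 11/21.
So P(the ruby in chest 2 | the guide opened chest 3) = (1/3) / (11/21) = 7/11.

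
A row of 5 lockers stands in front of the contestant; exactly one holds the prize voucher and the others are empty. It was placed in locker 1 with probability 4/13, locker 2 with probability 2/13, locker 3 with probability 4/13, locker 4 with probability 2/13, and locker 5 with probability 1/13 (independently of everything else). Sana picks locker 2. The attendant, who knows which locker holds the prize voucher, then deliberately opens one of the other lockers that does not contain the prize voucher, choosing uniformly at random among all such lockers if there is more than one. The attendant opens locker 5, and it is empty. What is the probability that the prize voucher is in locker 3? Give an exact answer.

Condition on the true location of the prize voucher.
If it is in either of lockers 1 and 3 (prior 4/13 each): the attendant has 3 equally likely choices, so probability 1/3; weight (4/13)·(1/3) = 4/39 each.
If it is in locker 2 (prior 2/13): the attendant has 4 equally likely choices, so probability 1/4; weight (2/13)·(1/4) = 1/26.
If it is in locker 4 (prior 2/13): the attendant has 3 equally likely choices, so probability 1/3; weight (2/13)·(1/3) = 2/39.
If it is in locker 5 (prior 1/13): the attendant opened locker 5, so this case is ruled out; weight (1/13)·0 = 0.
The weights sum to 23/78.
So P(the prize voucher in locker 3 | the attendant opened locker 5) = (4/39) / (23/78) = 8/23.

8/23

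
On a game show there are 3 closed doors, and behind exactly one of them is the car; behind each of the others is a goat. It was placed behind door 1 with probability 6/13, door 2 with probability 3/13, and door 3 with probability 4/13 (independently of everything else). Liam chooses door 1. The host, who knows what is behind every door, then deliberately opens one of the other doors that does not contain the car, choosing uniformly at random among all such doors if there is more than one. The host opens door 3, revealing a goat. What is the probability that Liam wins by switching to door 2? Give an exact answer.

Apply Bayes' rule, conditioning on where the car actually is.
If it is behind door 1 (prior 6/13): the host has 2 equally likely choices, so probability 1/2; weight (6/13)·(1/2) = 3/13.
If it is behind door 2 (prior 3/13): the host has no choice, probability 1; weight (3/13)·1 = 3/13.
If it is behind door 3 (prior 4/13): the host opened door 3, so this case is ruled out; weight (4/13)·0 = 0.
The weights sum to 6/13.
So P(the car behind door 2 | the host opened door 3) = (3/13) / (6/13) = 1/2.

1/2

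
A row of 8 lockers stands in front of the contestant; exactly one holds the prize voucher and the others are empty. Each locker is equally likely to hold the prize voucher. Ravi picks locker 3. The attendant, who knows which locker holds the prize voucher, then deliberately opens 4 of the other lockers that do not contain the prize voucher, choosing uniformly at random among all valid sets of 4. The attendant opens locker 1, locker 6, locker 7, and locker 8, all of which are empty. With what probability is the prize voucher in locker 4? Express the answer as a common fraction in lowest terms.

Apply Bayes' rule, conditioning on where the prize voucher actually is.
If it is in any of lockers 1, 6, 7, and 8 (prior 1/8 each): that locker was opened and seen not to hold the prize — ruled out; weight (1/8)·0 = 0 each.
If it is in any of lockers 2, 4, and 5 (prior 1/8 each): the attendant has 15 equally likely choices, so probability 1/15; weight (1/8)·(1/15) = 1/120 each.
If it is in locker 3 (prior 1/8): the attendant has 35 equally likely choices, so probability 1/35; weight (1/8)·(1/35) = 1/280.
The weights sum to 1/35.
So P(the prize voucher in locker 4 | the attendant opened locker 1, locker 6, locker 7, and locker 8) = (1/120) / (1/35) = 7/24.

7/24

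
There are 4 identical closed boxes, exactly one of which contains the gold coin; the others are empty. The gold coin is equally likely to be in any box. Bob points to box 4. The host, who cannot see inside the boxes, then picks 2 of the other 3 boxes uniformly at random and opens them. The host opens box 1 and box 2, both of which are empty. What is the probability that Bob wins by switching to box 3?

1/2

Consider each possible location of the gold coin in turn.
If it is in either of boxes 1 and 2 (prior 1/4 each): that box was opened and seen not to hold the prize — ruled out; weight (1/4)·0 = 0 each.
If it is in either of boxes 3 and 4 (prior 1/4 each): the host picks exactly this set with probability 1/3 regardless, and none is the prize; weight (1/4)·(1/3) = 1/12 each.
The weights sum to 1/6.
So P(the gold coin in box 3 | the host opened box 1 and box 2) = (1/12) / (1/6) = 1/2.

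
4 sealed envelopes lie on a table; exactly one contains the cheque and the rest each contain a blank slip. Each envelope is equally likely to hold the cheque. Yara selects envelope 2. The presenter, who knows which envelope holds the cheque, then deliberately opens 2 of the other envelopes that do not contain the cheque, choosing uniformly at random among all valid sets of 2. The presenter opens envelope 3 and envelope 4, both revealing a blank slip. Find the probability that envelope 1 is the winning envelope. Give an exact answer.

3/4

Consider each possible location of the cheque in turn.
If it is in envelope 1 (prior 1/4): the presenter has no choice, probability 1; weight (1/4)·1 = 1/4.
If it is in envelope 2 (prior 1/4): the presenter has 3 equally likely choices, so probability 1/3; weight (1/4)·(1/3) = 1/12.
If it is in either of envelopes 3 and 4 (prior 1/4 each): that envelope was opened and seen not to hold the prize — ruled out; weight (1/4)·0 = 0 each.
The weights sum to 1/3.
So P(the cheque in envelope 1 | the presenter opened envelope 3 and envelope 4) = (1/4) / (1/3) = 3/4.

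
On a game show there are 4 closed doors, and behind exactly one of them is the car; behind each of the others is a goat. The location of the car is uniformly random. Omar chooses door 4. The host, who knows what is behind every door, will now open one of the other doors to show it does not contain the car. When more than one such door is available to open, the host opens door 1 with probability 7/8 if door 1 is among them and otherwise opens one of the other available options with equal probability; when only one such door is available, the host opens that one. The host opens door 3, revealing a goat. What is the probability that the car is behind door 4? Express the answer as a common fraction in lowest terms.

Consider each possible location of the car in turn.
If it is behind door 1 (prior 1/4): door 1 holds the prize so is unavailable; the host chooses uniformly among the 2 others, probability 1/2; weight (1/4)·(1/2) = 1/8.
If it is behind door 2 (prior 1/4): door 1 is available but not opened, probability 1/8; weight (1/4)·(1/8) = 1/32.
If it is behind door 3 (prior 1/4): the host opened door 3, so this case is ruled out; weight (1/4)·0 = 0.
If it is behind door 4 (prior 1/4): door 1 is available but not opened; door 3 gets probability (1 − 7/8)/2 = 1/16; weight (1/4)·(1/16) = 1/64.
The weights sum to 11/64.
So P(the car behind door 4 | the host opened door 3) = (1/64) / (11/64) = 1/11.

1/11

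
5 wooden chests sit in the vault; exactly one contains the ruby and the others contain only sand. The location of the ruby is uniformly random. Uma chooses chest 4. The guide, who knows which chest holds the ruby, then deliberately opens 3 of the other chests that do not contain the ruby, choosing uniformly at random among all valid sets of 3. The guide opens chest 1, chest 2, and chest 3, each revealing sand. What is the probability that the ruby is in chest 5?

4/5

Consider each possible location of the ruby in turn.
If it is in any of chests 1, 2, and 3 (prior 1/5 each): that chest was opened and seen not to hold the prize — ruled out; weight (1/5)·0 = 0 each.
If it is in chest 4 (prior 1/5): the guide has 4 equally likely choices, so probability 1/4; weight (1/5)·(1/4) = 1/20.
If it is in chest 5 (prior 1/5): the guide has no choice, probability 1; weight (1/5)·1 = 1/5.
The weights sum to 1/4.
So P(the ruby in chest 5 | the guide opened chest 1, chest 2, and chest 3) = (1/5) / (1/4) = 4/5.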